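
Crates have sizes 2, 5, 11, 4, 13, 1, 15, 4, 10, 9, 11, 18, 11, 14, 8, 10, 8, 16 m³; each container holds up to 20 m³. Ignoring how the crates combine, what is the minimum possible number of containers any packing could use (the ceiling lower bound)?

9

Total size = 2 + 5 + 11 + 4 + 13 + 1 + 15 + 4 + 10 + 9 + 11 + 18 + 11 + 14 + 8 + 10 + 8 + 16 = 170 m³.
⌈170 / 20⌉ = 9.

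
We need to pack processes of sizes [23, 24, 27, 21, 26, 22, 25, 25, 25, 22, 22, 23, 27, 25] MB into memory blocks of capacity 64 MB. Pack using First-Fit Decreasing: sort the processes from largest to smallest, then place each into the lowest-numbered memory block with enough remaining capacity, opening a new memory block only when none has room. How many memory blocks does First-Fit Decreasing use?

7 memory blocks

Sorted descending: 27, 27, 26, 25, 25, 25, 25, 24, 23, 23, 22, 22, 22, 21.
27 MB → memory block 1 (remaining 37 MB)
27 MB → memory block 1 (remaining 10 MB)
26 MB → memory block 2 (remaining 38 MB)
25 MB → memory block 2 (remaining 13 MB)
25 MB → memory block 3 (remaining 39 MB)
25 MB → memory block 3 (remaining 14 MB)
25 MB → memory block 4 (remaining 39 MB)
24 MB → memory block 4 (remaining 15 MB)
23 MB → memory block 5 (remaining 41 MB)
23 MB → memory block 5 (remaining 18 MB)
22 MB → memory block 6 (remaining 42 MB)
22 MB → memory block 6 (remaining 20 MB)
22 MB → memory block 7 (remaining 42 MB)
21 MB → memory block 7 (remaining 21 MB)
Final memory blocks: [27,27] [26,25] [25,25] [25,24] [23,23] [22,22] [22,21].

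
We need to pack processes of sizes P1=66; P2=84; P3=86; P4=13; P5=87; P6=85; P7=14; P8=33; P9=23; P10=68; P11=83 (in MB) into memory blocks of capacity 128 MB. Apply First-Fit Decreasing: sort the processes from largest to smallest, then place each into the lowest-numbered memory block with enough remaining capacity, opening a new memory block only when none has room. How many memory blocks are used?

Sorted descending: 87, 86, 85, 84, 83, 68, 66, 33, 23, 14, 13.
Put 87 MB in memory block 1; 41 MB remain.
Put 86 MB in memory block 2; 42 MB remain.
Put 85 MB in memory block 3; 43 MB remain.
Put 84 MB in memory block 4; 44 MB remain.
Put 83 MB in memory block 5; 45 MB remain.
Put 68 MB in memory block 6; 60 MB remain.
Put 66 MB in memory block 7; 62 MB remain.
Put 33 MB in memory block 1; 8 MB remain.
Put 23 MB in memory block 2; 19 MB remain.
Put 14 MB in memory block 2; 5 MB remain.
Put 13 MB in memory block 3; 30 MB remain.
Final memory blocks: [87,33] [86,23,14] [85,13] [84] [83] [68] [66].

7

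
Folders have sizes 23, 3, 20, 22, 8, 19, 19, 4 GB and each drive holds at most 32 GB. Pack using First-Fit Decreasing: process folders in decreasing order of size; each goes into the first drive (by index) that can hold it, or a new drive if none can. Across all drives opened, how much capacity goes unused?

Sorted descending: 23, 22, 20, 19, 19, 8, 4, 3.
drive 1: place 23 GB, 9 GB left
drive 2: place 22 GB, 10 GB left
drive 3: place 20 GB, 12 GB left
drive 4: place 19 GB, 13 GB left
drive 5: place 19 GB, 13 GB left
drive 1: place 8 GB, 1 GB left
drive 2: place 4 GB, 6 GB left
drive 2: place 3 GB, 3 GB left
5 drives × 32 GB = 160 GB; used 118 GB; unused 42 GB.

42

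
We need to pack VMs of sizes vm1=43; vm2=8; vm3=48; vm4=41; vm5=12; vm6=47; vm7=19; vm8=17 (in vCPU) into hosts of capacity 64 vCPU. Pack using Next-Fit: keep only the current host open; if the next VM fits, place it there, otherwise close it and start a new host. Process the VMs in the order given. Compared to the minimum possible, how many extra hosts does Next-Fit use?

Next-Fit: [43,8] [48] [41,12] [47] [19,17] → 5 hosts.
Total size 235 vCPU; any packing needs at least ⌈235/64⌉ = 4 hosts.
An optimal packing achieves that bound: [48,12] [47,17] [43,19] [41,8] → 4 hosts.
Excess: 5 − 4 = 1.

1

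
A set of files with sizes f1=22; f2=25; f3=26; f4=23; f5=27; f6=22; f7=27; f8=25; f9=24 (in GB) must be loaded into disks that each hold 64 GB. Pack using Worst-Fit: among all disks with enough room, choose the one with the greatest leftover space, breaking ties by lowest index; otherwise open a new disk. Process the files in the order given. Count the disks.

disk 1: place f1 (22 GB), 42 GB left
disk 1: place f2 (25 GB), 17 GB left
disk 2: place f3 (26 GB), 38 GB left
disk 2: place f4 (23 GB), 15 GB left
disk 3: place f5 (27 GB), 37 GB left
disk 3: place f6 (22 GB), 15 GB left
disk 4: place f7 (27 GB), 37 GB left
disk 4: place f8 (25 GB), 12 GB left
disk 5: place f9 (24 GB), 40 GB left
Final disks: [22,25] [26,23] [27,22] [27,25] [24].

5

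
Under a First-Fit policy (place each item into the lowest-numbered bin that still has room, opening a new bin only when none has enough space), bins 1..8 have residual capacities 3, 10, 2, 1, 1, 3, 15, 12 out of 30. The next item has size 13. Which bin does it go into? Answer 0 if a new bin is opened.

Bins with room: bin 7 (15).
The first with room is bin 7.

7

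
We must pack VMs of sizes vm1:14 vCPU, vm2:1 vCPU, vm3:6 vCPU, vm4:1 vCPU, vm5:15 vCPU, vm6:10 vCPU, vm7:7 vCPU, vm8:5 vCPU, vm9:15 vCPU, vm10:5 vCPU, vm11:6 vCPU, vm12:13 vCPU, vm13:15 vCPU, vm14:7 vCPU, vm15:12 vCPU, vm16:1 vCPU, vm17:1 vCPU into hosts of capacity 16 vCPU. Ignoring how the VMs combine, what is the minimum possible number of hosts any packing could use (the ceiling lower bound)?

Total size = 14 + 1 + 6 + 1 + 15 + 10 + 7 + 5 + 15 + 5 + 6 + 13 + 15 + 7 + 12 + 1 + 1 = 134 vCPU.
⌈134 / 16⌉ = 9.

9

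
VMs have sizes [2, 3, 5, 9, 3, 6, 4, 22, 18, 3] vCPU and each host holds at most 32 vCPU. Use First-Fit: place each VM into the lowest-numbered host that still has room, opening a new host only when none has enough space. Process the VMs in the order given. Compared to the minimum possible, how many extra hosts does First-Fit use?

First-Fit: [2,3,5,9,3,6,4] [22,3] [18] → 3 hosts.
Total size 75 vCPU; any packing needs at least ⌈75/32⌉ = 3 hosts.
So 3 is already optimal.

0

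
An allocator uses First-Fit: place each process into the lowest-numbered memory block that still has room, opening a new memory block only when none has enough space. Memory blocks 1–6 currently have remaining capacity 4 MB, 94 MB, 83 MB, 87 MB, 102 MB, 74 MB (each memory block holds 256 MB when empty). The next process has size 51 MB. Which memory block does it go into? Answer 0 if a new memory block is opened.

2

Memory blocks with room: memory block 2 (94 MB), memory block 3 (83 MB), memory block 4 (87 MB), memory block 5 (102 MB), memory block 6 (74 MB).
The first with room is memory block 2.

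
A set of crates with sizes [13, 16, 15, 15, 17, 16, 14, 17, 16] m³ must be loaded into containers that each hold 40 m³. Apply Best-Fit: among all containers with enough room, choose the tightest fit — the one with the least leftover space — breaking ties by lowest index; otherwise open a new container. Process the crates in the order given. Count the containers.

container 1: place 13 m³, 27 m³ left
container 1: place 16 m³, 11 m³ left
container 2: place 15 m³, 25 m³ left
container 2: place 15 m³, 10 m³ left
container 3: place 17 m³, 23 m³ left
container 3: place 16 m³, 7 m³ left
container 4: place 14 m³, 26 m³ left
container 4: place 17 m³, 9 m³ left
container 5: place 16 m³, 24 m³ left
Final containers: [13,16] [15,15] [17,16] [14,17] [16].

5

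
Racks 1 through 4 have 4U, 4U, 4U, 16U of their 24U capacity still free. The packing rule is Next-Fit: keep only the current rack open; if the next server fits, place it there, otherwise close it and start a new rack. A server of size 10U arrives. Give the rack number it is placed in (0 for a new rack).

4

Next-Fit only looks at rack 4, which has 16U free.
10U fits there.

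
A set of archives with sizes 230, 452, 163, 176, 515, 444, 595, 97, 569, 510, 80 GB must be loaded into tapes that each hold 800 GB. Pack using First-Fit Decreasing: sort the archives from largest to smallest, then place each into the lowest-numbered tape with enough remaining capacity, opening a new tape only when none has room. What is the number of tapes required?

6

Sorted descending: 595, 569, 515, 510, 452, 444, 230, 176, 163, 97, 80.
Put 595 GB in tape 1; 205 GB remain.
Put 569 GB in tape 2; 231 GB remain.
Put 515 GB in tape 3; 285 GB remain.
Put 510 GB in tape 4; 290 GB remain.
Put 452 GB in tape 5; 348 GB remain.
Put 444 GB in tape 6; 356 GB remain.
Put 230 GB in tape 2; 1 GB remain.
Put 176 GB in tape 1; 29 GB remain.
Put 163 GB in tape 3; 122 GB remain.
Put 97 GB in tape 3; 25 GB remain.
Put 80 GB in tape 4; 210 GB remain.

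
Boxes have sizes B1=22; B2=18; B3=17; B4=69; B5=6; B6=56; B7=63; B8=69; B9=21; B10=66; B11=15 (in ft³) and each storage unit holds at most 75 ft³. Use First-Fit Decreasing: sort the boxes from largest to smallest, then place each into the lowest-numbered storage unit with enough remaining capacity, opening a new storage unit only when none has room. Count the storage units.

6 storage units

Sorted descending: 69, 69, 66, 63, 56, 22, 21, 18, 17, 15, 6.
Put 69 ft³ in storage unit 1; 6 ft³ remain.
Put 69 ft³ in storage unit 2; 6 ft³ remain.
Put 66 ft³ in storage unit 3; 9 ft³ remain.
Put 63 ft³ in storage unit 4; 12 ft³ remain.
Put 56 ft³ in storage unit 5; 19 ft³ remain.
Put 22 ft³ in storage unit 6; 53 ft³ remain.
Put 21 ft³ in storage unit 6; 32 ft³ remain.
Put 18 ft³ in storage unit 5; 1 ft³ remain.
Put 17 ft³ in storage unit 6; 15 ft³ remain.
Put 15 ft³ in storage unit 6; 0 ft³ remain.
Put 6 ft³ in storage unit 1; 0 ft³ remain.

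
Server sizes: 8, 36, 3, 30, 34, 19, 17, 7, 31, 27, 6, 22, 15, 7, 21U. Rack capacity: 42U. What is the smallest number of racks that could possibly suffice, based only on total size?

Total size = 8 + 36 + 3 + 30 + 34 + 19 + 17 + 7 + 31 + 27 + 6 + 22 + 15 + 7 + 21 = 283U.
⌈283 / 42⌉ = 7.

7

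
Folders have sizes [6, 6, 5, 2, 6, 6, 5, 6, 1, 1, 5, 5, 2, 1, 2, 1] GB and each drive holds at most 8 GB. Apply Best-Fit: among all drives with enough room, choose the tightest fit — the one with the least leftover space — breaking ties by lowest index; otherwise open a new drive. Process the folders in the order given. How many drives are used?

6 GB → drive 1 (remaining 2 GB)
6 GB → drive 2 (remaining 2 GB)
5 GB → drive 3 (remaining 3 GB)
2 GB → drive 1 (remaining 0 GB)
6 GB → drive 4 (remaining 2 GB)
6 GB → drive 5 (remaining 2 GB)
5 GB → drive 6 (remaining 3 GB)
6 GB → drive 7 (remaining 2 GB)
1 GB → drive 2 (remaining 1 GB)
1 GB → drive 2 (remaining 0 GB)
5 GB → drive 8 (remaining 3 GB)
5 GB → drive 9 (remaining 3 GB)
2 GB → drive 4 (remaining 0 GB)
1 GB → drive 5 (remaining 1 GB)
2 GB → drive 7 (remaining 0 GB)
1 GB → drive 5 (remaining 0 GB)
Final drives: [6,2] [6,1,1] [5] [6,2] [6,1,1] [5] [6,2] [5] [5].

9 drives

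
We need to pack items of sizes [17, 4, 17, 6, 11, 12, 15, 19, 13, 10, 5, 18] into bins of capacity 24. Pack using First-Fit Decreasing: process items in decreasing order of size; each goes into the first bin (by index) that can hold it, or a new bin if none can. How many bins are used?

Sorted descending: 19, 18, 17, 17, 15, 13, 12, 11, 10, 6, 5, 4.
bin 1: place 19, 5 left
bin 2: place 18, 6 left
bin 3: place 17, 7 left
bin 4: place 17, 7 left
bin 5: place 15, 9 left
bin 6: place 13, 11 left
bin 7: place 12, 12 left
bin 6: place 11, 0 left
bin 7: place 10, 2 left
bin 2: place 6, 0 left
bin 1: place 5, 0 left
bin 3: place 4, 3 left
Final bins: [19,5] [18,6] [17,4] [17] [15] [13,11] [12,10].

7 bins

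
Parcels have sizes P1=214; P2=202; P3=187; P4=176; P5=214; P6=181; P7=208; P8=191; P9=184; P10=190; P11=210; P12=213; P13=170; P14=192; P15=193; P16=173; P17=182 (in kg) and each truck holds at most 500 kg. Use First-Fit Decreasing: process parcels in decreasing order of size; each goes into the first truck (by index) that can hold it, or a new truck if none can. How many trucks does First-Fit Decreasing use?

9

Sorted descending: 214, 214, 213, 210, 208, 202, 193, 192, 191, 190, 187, 184, 182, 181, 176, 173, 170.
Put 214 kg in truck 1; 286 kg remain.
Put 214 kg in truck 1; 72 kg remain.
Put 213 kg in truck 2; 287 kg remain.
Put 210 kg in truck 2; 77 kg remain.
Put 208 kg in truck 3; 292 kg remain.
Put 202 kg in truck 3; 90 kg remain.
Put 193 kg in truck 4; 307 kg remain.
Put 192 kg in truck 4; 115 kg remain.
Put 191 kg in truck 5; 309 kg remain.
Put 190 kg in truck 5; 119 kg remain.
Put 187 kg in truck 6; 313 kg remain.
Put 184 kg in truck 6; 129 kg remain.
Put 182 kg in truck 7; 318 kg remain.
Put 181 kg in truck 7; 137 kg remain.
Put 176 kg in truck 8; 324 kg remain.
Put 173 kg in truck 8; 151 kg remain.
Put 170 kg in truck 9; 330 kg remain.
Final trucks: [214,214] [213,210] [208,202] [193,192] [191,190] [187,184] [182,181] [176,173] [170].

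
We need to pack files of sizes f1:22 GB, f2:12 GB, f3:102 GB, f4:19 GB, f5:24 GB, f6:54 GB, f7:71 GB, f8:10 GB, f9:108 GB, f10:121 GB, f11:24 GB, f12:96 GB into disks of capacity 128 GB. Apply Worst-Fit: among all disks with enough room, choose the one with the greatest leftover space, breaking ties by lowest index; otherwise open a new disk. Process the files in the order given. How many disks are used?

6

disk 1: place f1 (22 GB), 106 GB left
disk 1: place f2 (12 GB), 94 GB left
disk 2: place f3 (102 GB), 26 GB left
disk 1: place f4 (19 GB), 75 GB left
disk 1: place f5 (24 GB), 51 GB left
disk 3: place f6 (54 GB), 74 GB left
disk 3: place f7 (71 GB), 3 GB left
disk 1: place f8 (10 GB), 41 GB left
disk 4: place f9 (108 GB), 20 GB left
disk 5: place f10 (121 GB), 7 GB left
disk 1: place f11 (24 GB), 17 GB left
disk 6: place f12 (96 GB), 32 GB left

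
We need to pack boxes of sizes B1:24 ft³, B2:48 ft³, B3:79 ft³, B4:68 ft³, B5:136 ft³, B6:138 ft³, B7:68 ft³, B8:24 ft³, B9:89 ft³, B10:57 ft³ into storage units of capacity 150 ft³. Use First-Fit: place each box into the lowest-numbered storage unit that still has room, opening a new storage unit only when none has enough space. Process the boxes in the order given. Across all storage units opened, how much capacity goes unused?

169

Put B1 (24 ft³) in storage unit 1; 126 ft³ remain.
Put B2 (48 ft³) in storage unit 1; 78 ft³ remain.
Put B3 (79 ft³) in storage unit 2; 71 ft³ remain.
Put B4 (68 ft³) in storage unit 1; 10 ft³ remain.
Put B5 (136 ft³) in storage unit 3; 14 ft³ remain.
Put B6 (138 ft³) in storage unit 4; 12 ft³ remain.
Put B7 (68 ft³) in storage unit 2; 3 ft³ remain.
Put B8 (24 ft³) in storage unit 5; 126 ft³ remain.
Put B9 (89 ft³) in storage unit 5; 37 ft³ remain.
Put B10 (57 ft³) in storage unit 6; 93 ft³ remain.
6 storage units × 150 ft³ = 900 ft³; used 731 ft³; unused 169 ft³.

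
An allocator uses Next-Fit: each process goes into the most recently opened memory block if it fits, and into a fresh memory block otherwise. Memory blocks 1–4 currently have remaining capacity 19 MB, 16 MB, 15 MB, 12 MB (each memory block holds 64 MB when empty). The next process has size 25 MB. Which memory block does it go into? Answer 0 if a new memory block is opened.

Next-Fit only looks at memory block 4, which has 12 MB free.
25 MB does not fit, so a new memory block is opened.

0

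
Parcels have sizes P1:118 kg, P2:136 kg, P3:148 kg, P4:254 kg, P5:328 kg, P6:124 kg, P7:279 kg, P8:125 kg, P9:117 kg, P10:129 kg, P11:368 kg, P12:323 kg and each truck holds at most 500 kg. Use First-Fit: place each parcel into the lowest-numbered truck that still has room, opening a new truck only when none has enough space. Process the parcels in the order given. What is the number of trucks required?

6 trucks

Put P1 (118 kg) in truck 1; 382 kg remain.
Put P2 (136 kg) in truck 1; 246 kg remain.
Put P3 (148 kg) in truck 1; 98 kg remain.
Put P4 (254 kg) in truck 2; 246 kg remain.
Put P5 (328 kg) in truck 3; 172 kg remain.
Put P6 (124 kg) in truck 2; 122 kg remain.
Put P7 (279 kg) in truck 4; 221 kg remain.
Put P8 (125 kg) in truck 3; 47 kg remain.
Put P9 (117 kg) in truck 2; 5 kg remain.
Put P10 (129 kg) in truck 4; 92 kg remain.
Put P11 (368 kg) in truck 5; 132 kg remain.
Put P12 (323 kg) in truck 6; 177 kg remain.
Final trucks: [118,136,148] [254,124,117] [328,125] [279,129] [368] [323].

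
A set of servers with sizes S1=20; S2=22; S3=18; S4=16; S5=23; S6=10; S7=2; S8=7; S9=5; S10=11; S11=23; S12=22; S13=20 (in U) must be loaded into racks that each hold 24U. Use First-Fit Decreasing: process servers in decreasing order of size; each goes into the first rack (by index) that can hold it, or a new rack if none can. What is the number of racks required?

Sorted descending: 23, 23, 22, 22, 20, 20, 18, 16, 11, 10, 7, 5, 2.
rack 1: place 23U, 1U left
rack 2: place 23U, 1U left
rack 3: place 22U, 2U left
rack 4: place 22U, 2U left
rack 5: place 20U, 4U left
rack 6: place 20U, 4U left
rack 7: place 18U, 6U left
rack 8: place 16U, 8U left
rack 9: place 11U, 13U left
rack 9: place 10U, 3U left
rack 8: place 7U, 1U left
rack 7: place 5U, 1U left
rack 3: place 2U, 0U left

9 racks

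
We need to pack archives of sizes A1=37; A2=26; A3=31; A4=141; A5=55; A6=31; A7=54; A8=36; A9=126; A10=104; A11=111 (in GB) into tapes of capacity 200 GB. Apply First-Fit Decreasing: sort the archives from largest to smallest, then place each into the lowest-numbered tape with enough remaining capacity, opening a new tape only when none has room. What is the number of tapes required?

Sorted descending: 141, 126, 111, 104, 55, 54, 37, 36, 31, 31, 26.
141 GB → tape 1 (remaining 59 GB)
126 GB → tape 2 (remaining 74 GB)
111 GB → tape 3 (remaining 89 GB)
104 GB → tape 4 (remaining 96 GB)
55 GB → tape 1 (remaining 4 GB)
54 GB → tape 2 (remaining 20 GB)
37 GB → tape 3 (remaining 52 GB)
36 GB → tape 3 (remaining 16 GB)
31 GB → tape 4 (remaining 65 GB)
31 GB → tape 4 (remaining 34 GB)
26 GB → tape 4 (remaining 8 GB)

4 tapes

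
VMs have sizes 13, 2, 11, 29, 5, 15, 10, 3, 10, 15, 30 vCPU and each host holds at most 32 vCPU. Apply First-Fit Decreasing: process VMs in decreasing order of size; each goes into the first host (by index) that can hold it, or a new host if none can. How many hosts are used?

5

Sorted descending: 30, 29, 15, 15, 13, 11, 10, 10, 5, 3, 2.
30 vCPU → host 1 (remaining 2 vCPU)
29 vCPU → host 2 (remaining 3 vCPU)
15 vCPU → host 3 (remaining 17 vCPU)
15 vCPU → host 3 (remaining 2 vCPU)
13 vCPU → host 4 (remaining 19 vCPU)
11 vCPU → host 4 (remaining 8 vCPU)
10 vCPU → host 5 (remaining 22 vCPU)
10 vCPU → host 5 (remaining 12 vCPU)
5 vCPU → host 4 (remaining 3 vCPU)
3 vCPU → host 2 (remaining 0 vCPU)
2 vCPU → host 1 (remaining 0 vCPU)
Final hosts: [30,2] [29,3] [15,15] [13,11,5] [10,10].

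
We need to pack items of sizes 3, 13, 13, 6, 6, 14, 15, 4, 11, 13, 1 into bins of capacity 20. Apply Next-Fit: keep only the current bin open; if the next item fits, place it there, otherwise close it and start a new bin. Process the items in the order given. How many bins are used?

bin 1: place 3, 17 left
bin 1: place 13, 4 left
bin 2: place 13, 7 left
bin 2: place 6, 1 left
bin 3: place 6, 14 left
bin 3: place 14, 0 left
bin 4: place 15, 5 left
bin 4: place 4, 1 left
bin 5: place 11, 9 left
bin 6: place 13, 7 left
bin 6: place 1, 6 left

6 bins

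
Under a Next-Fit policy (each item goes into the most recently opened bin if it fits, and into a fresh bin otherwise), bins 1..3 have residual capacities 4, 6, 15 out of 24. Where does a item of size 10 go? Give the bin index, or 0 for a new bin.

Next-Fit only looks at bin 3, which has 15 free.
10 fits there.

3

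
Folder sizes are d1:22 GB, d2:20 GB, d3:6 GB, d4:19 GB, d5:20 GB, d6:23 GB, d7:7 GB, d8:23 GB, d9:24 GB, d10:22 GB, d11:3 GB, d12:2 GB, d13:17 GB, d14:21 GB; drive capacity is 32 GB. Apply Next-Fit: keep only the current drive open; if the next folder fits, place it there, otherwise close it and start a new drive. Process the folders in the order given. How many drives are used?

10

d1 (22 GB) → drive 1 (remaining 10 GB)
d2 (20 GB) → drive 2 (remaining 12 GB)
d3 (6 GB) → drive 2 (remaining 6 GB)
d4 (19 GB) → drive 3 (remaining 13 GB)
d5 (20 GB) → drive 4 (remaining 12 GB)
d6 (23 GB) → drive 5 (remaining 9 GB)
d7 (7 GB) → drive 5 (remaining 2 GB)
d8 (23 GB) → drive 6 (remaining 9 GB)
d9 (24 GB) → drive 7 (remaining 8 GB)
d10 (22 GB) → drive 8 (remaining 10 GB)
d11 (3 GB) → drive 8 (remaining 7 GB)
d12 (2 GB) → drive 8 (remaining 5 GB)
d13 (17 GB) → drive 9 (remaining 15 GB)
d14 (21 GB) → drive 10 (remaining 11 GB)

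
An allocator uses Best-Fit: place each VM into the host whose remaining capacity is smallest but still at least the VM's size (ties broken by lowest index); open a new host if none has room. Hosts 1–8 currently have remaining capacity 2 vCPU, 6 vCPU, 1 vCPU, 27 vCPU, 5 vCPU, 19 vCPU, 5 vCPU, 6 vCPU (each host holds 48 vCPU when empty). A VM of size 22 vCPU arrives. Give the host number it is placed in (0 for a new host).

4

Hosts with room: host 4 (27 vCPU).
Tightest fit is host 4 with 27 vCPU free.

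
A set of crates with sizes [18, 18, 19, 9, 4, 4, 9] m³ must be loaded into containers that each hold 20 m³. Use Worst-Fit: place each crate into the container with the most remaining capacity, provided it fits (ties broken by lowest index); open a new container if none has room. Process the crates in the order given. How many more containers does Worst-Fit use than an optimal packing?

Worst-Fit: [18] [18] [19] [9,4,4] [9] → 5 containers.
Total size 81 m³; any packing needs at least ⌈81/20⌉ = 5 containers.
So 5 is already optimal.

0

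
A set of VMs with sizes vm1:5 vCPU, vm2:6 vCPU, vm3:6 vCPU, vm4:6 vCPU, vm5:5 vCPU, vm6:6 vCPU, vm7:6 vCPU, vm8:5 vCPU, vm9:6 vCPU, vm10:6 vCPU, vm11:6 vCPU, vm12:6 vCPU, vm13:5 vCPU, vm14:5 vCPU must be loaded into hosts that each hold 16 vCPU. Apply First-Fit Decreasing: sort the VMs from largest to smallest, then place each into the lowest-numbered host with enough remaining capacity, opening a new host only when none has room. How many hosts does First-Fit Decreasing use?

Sorted descending: 6, 6, 6, 6, 6, 6, 6, 6, 6, 5, 5, 5, 5, 5.
Put 6 vCPU in host 1; 10 vCPU remain.
Put 6 vCPU in host 1; 4 vCPU remain.
Put 6 vCPU in host 2; 10 vCPU remain.
Put 6 vCPU in host 2; 4 vCPU remain.
Put 6 vCPU in host 3; 10 vCPU remain.
Put 6 vCPU in host 3; 4 vCPU remain.
Put 6 vCPU in host 4; 10 vCPU remain.
Put 6 vCPU in host 4; 4 vCPU remain.
Put 6 vCPU in host 5; 10 vCPU remain.
Put 5 vCPU in host 5; 5 vCPU remain.
Put 5 vCPU in host 5; 0 vCPU remain.
Put 5 vCPU in host 6; 11 vCPU remain.
Put 5 vCPU in host 6; 6 vCPU remain.
Put 5 vCPU in host 6; 1 vCPU remain.
Final hosts: [6,6] [6,6] [6,6] [6,6] [6,5,5] [5,5,5].

6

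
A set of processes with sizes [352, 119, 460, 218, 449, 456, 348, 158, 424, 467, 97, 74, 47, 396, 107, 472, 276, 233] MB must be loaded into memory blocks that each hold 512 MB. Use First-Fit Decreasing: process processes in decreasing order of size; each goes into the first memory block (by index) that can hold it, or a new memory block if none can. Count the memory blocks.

Sorted descending: 472, 467, 460, 456, 449, 424, 396, 352, 348, 276, 233, 218, 158, 119, 107, 97, 74, 47.
memory block 1: place 472 MB, 40 MB left
memory block 2: place 467 MB, 45 MB left
memory block 3: place 460 MB, 52 MB left
memory block 4: place 456 MB, 56 MB left
memory block 5: place 449 MB, 63 MB left
memory block 6: place 424 MB, 88 MB left
memory block 7: place 396 MB, 116 MB left
memory block 8: place 352 MB, 160 MB left
memory block 9: place 348 MB, 164 MB left
memory block 10: place 276 MB, 236 MB left
memory block 10: place 233 MB, 3 MB left
memory block 11: place 218 MB, 294 MB left
memory block 8: place 158 MB, 2 MB left
memory block 9: place 119 MB, 45 MB left
memory block 7: place 107 MB, 9 MB left
memory block 11: place 97 MB, 197 MB left
memory block 6: place 74 MB, 14 MB left
memory block 3: place 47 MB, 5 MB left

11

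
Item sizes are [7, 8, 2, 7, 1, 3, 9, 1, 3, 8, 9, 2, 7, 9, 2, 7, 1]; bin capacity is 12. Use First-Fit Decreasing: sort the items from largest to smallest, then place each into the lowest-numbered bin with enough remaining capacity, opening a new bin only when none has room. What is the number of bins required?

9

Sorted descending: 9, 9, 9, 8, 8, 7, 7, 7, 7, 3, 3, 2, 2, 2, 1, 1, 1.
9 → bin 1 (remaining 3)
9 → bin 2 (remaining 3)
9 → bin 3 (remaining 3)
8 → bin 4 (remaining 4)
8 → bin 5 (remaining 4)
7 → bin 6 (remaining 5)
7 → bin 7 (remaining 5)
7 → bin 8 (remaining 5)
7 → bin 9 (remaining 5)
3 → bin 1 (remaining 0)
3 → bin 2 (remaining 0)
2 → bin 3 (remaining 1)
2 → bin 4 (remaining 2)
2 → bin 4 (remaining 0)
1 → bin 3 (remaining 0)
1 → bin 5 (remaining 3)
1 → bin 5 (remaining 2)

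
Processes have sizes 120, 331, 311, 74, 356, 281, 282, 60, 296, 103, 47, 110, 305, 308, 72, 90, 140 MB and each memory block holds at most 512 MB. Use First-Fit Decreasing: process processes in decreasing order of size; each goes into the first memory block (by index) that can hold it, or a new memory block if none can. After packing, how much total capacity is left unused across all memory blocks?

810

Sorted descending: 356, 331, 311, 308, 305, 296, 282, 281, 140, 120, 110, 103, 90, 74, 72, 60, 47.
Put 356 MB in memory block 1; 156 MB remain.
Put 331 MB in memory block 2; 181 MB remain.
Put 311 MB in memory block 3; 201 MB remain.
Put 308 MB in memory block 4; 204 MB remain.
Put 305 MB in memory block 5; 207 MB remain.
Put 296 MB in memory block 6; 216 MB remain.
Put 282 MB in memory block 7; 230 MB remain.
Put 281 MB in memory block 8; 231 MB remain.
Put 140 MB in memory block 1; 16 MB remain.
Put 120 MB in memory block 2; 61 MB remain.
Put 110 MB in memory block 3; 91 MB remain.
Put 103 MB in memory block 4; 101 MB remain.
Put 90 MB in memory block 3; 1 MB remain.
Put 74 MB in memory block 4; 27 MB remain.
Put 72 MB in memory block 5; 135 MB remain.
Put 60 MB in memory block 2; 1 MB remain.
Put 47 MB in memory block 5; 88 MB remain.
8 memory blocks × 512 MB = 4096 MB; used 3286 MB; unused 810 MB.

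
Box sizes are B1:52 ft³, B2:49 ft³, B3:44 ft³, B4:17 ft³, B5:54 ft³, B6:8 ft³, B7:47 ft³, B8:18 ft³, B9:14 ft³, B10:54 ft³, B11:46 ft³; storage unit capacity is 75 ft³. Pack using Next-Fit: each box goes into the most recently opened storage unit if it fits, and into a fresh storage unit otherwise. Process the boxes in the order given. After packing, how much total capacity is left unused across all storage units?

122

B1 (52 ft³) → storage unit 1 (remaining 23 ft³)
B2 (49 ft³) → storage unit 2 (remaining 26 ft³)
B3 (44 ft³) → storage unit 3 (remaining 31 ft³)
B4 (17 ft³) → storage unit 3 (remaining 14 ft³)
B5 (54 ft³) → storage unit 4 (remaining 21 ft³)
B6 (8 ft³) → storage unit 4 (remaining 13 ft³)
B7 (47 ft³) → storage unit 5 (remaining 28 ft³)
B8 (18 ft³) → storage unit 5 (remaining 10 ft³)
B9 (14 ft³) → storage unit 6 (remaining 61 ft³)
B10 (54 ft³) → storage unit 6 (remaining 7 ft³)
B11 (46 ft³) → storage unit 7 (remaining 29 ft³)
7 storage units × 75 ft³ = 525 ft³; used 403 ft³; unused 122 ft³.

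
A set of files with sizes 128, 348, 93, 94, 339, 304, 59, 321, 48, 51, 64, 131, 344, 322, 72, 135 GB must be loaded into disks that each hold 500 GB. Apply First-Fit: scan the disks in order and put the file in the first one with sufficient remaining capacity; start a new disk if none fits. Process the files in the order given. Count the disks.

6

Put 128 GB in disk 1; 372 GB remain.
Put 348 GB in disk 1; 24 GB remain.
Put 93 GB in disk 2; 407 GB remain.
Put 94 GB in disk 2; 313 GB remain.
Put 339 GB in disk 3; 161 GB remain.
Put 304 GB in disk 2; 9 GB remain.
Put 59 GB in disk 3; 102 GB remain.
Put 321 GB in disk 4; 179 GB remain.
Put 48 GB in disk 3; 54 GB remain.
Put 51 GB in disk 3; 3 GB remain.
Put 64 GB in disk 4; 115 GB remain.
Put 131 GB in disk 5; 369 GB remain.
Put 344 GB in disk 5; 25 GB remain.
Put 322 GB in disk 6; 178 GB remain.
Put 72 GB in disk 4; 43 GB remain.
Put 135 GB in disk 6; 43 GB remain.
Final disks: [128,348] [93,94,304] [339,59,48,51] [321,64,72] [131,344] [322,135].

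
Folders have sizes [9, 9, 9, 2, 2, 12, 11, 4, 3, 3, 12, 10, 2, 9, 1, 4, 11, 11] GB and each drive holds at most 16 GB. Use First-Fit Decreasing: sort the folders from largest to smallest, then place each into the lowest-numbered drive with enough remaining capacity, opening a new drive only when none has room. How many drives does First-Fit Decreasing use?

10

Sorted descending: 12, 12, 11, 11, 11, 10, 9, 9, 9, 9, 4, 4, 3, 3, 2, 2, 2, 1.
Put 12 GB in drive 1; 4 GB remain.
Put 12 GB in drive 2; 4 GB remain.
Put 11 GB in drive 3; 5 GB remain.
Put 11 GB in drive 4; 5 GB remain.
Put 11 GB in drive 5; 5 GB remain.
Put 10 GB in drive 6; 6 GB remain.
Put 9 GB in drive 7; 7 GB remain.
Put 9 GB in drive 8; 7 GB remain.
Put 9 GB in drive 9; 7 GB remain.
Put 9 GB in drive 10; 7 GB remain.
Put 4 GB in drive 1; 0 GB remain.
Put 4 GB in drive 2; 0 GB remain.
Put 3 GB in drive 3; 2 GB remain.
Put 3 GB in drive 4; 2 GB remain.
Put 2 GB in drive 3; 0 GB remain.
Put 2 GB in drive 4; 0 GB remain.
Put 2 GB in drive 5; 3 GB remain.
Put 1 GB in drive 5; 2 GB remain.
Final drives: [12,4] [12,4] [11,3,2] [11,3,2] [11,2,1] [10] [9] [9] [9] [9].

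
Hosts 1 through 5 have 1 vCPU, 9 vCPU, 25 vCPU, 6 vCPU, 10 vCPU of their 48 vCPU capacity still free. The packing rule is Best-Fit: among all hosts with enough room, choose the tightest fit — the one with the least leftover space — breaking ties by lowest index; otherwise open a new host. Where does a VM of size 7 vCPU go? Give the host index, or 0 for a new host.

2

Hosts with room: host 2 (9 vCPU), host 3 (25 vCPU), host 5 (10 vCPU).
Tightest fit is host 2 with 9 vCPU free.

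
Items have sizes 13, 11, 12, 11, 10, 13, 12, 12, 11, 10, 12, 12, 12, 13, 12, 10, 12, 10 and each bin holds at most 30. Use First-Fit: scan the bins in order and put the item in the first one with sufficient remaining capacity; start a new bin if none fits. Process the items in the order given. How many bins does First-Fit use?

Put 13 in bin 1; 17 remain.
Put 11 in bin 1; 6 remain.
Put 12 in bin 2; 18 remain.
Put 11 in bin 2; 7 remain.
Put 10 in bin 3; 20 remain.
Put 13 in bin 3; 7 remain.
Put 12 in bin 4; 18 remain.
Put 12 in bin 4; 6 remain.
Put 11 in bin 5; 19 remain.
Put 10 in bin 5; 9 remain.
Put 12 in bin 6; 18 remain.
Put 12 in bin 6; 6 remain.
Put 12 in bin 7; 18 remain.
Put 13 in bin 7; 5 remain.
Put 12 in bin 8; 18 remain.
Put 10 in bin 8; 8 remain.
Put 12 in bin 9; 18 remain.
Put 10 in bin 9; 8 remain.

9 bins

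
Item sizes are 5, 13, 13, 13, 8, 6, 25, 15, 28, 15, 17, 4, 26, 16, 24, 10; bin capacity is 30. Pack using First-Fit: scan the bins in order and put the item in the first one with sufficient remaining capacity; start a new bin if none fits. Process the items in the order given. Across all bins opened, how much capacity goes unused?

62

bin 1: place 5, 25 left
bin 1: place 13, 12 left
bin 2: place 13, 17 left
bin 2: place 13, 4 left
bin 1: place 8, 4 left
bin 3: place 6, 24 left
bin 4: place 25, 5 left
bin 3: place 15, 9 left
bin 5: place 28, 2 left
bin 6: place 15, 15 left
bin 7: place 17, 13 left
bin 1: place 4, 0 left
bin 8: place 26, 4 left
bin 9: place 16, 14 left
bin 10: place 24, 6 left
bin 6: place 10, 5 left
10 bins × 30 = 300; used 238; unused 62.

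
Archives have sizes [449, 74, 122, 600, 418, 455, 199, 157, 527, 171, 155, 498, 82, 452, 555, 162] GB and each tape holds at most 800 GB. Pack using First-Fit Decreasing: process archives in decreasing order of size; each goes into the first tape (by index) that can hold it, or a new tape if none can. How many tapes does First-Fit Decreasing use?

8

Sorted descending: 600, 555, 527, 498, 455, 452, 449, 418, 199, 171, 162, 157, 155, 122, 82, 74.
600 GB → tape 1 (remaining 200 GB)
555 GB → tape 2 (remaining 245 GB)
527 GB → tape 3 (remaining 273 GB)
498 GB → tape 4 (remaining 302 GB)
455 GB → tape 5 (remaining 345 GB)
452 GB → tape 6 (remaining 348 GB)
449 GB → tape 7 (remaining 351 GB)
418 GB → tape 8 (remaining 382 GB)
199 GB → tape 1 (remaining 1 GB)
171 GB → tape 2 (remaining 74 GB)
162 GB → tape 3 (remaining 111 GB)
157 GB → tape 4 (remaining 145 GB)
155 GB → tape 5 (remaining 190 GB)
122 GB → tape 4 (remaining 23 GB)
82 GB → tape 3 (remaining 29 GB)
74 GB → tape 2 (remaining 0 GB)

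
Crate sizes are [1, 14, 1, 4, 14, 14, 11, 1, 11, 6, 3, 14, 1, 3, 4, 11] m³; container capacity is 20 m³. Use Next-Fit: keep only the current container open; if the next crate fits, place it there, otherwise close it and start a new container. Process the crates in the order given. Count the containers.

Put 1 m³ in container 1; 19 m³ remain.
Put 14 m³ in container 1; 5 m³ remain.
Put 1 m³ in container 1; 4 m³ remain.
Put 4 m³ in container 1; 0 m³ remain.
Put 14 m³ in container 2; 6 m³ remain.
Put 14 m³ in container 3; 6 m³ remain.
Put 11 m³ in container 4; 9 m³ remain.
Put 1 m³ in container 4; 8 m³ remain.
Put 11 m³ in container 5; 9 m³ remain.
Put 6 m³ in container 5; 3 m³ remain.
Put 3 m³ in container 5; 0 m³ remain.
Put 14 m³ in container 6; 6 m³ remain.
Put 1 m³ in container 6; 5 m³ remain.
Put 3 m³ in container 6; 2 m³ remain.
Put 4 m³ in container 7; 16 m³ remain.
Put 11 m³ in container 7; 5 m³ remain.
Final containers: [1,14,1,4] [14] [14] [11,1] [11,6,3] [14,1,3] [4,11].

7 containers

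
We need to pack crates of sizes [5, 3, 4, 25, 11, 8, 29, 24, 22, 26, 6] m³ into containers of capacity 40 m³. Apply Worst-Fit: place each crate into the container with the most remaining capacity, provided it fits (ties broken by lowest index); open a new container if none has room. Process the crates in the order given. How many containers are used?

Put 5 m³ in container 1; 35 m³ remain.
Put 3 m³ in container 1; 32 m³ remain.
Put 4 m³ in container 1; 28 m³ remain.
Put 25 m³ in container 1; 3 m³ remain.
Put 11 m³ in container 2; 29 m³ remain.
Put 8 m³ in container 2; 21 m³ remain.
Put 29 m³ in container 3; 11 m³ remain.
Put 24 m³ in container 4; 16 m³ remain.
Put 22 m³ in container 5; 18 m³ remain.
Put 26 m³ in container 6; 14 m³ remain.
Put 6 m³ in container 2; 15 m³ remain.

6 containers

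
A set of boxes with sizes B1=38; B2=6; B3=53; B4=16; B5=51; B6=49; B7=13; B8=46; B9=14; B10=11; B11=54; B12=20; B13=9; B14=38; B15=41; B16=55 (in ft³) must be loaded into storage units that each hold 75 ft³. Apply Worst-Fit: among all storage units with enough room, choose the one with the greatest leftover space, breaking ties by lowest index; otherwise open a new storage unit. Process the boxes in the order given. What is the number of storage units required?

Put B1 (38 ft³) in storage unit 1; 37 ft³ remain.
Put B2 (6 ft³) in storage unit 1; 31 ft³ remain.
Put B3 (53 ft³) in storage unit 2; 22 ft³ remain.
Put B4 (16 ft³) in storage unit 1; 15 ft³ remain.
Put B5 (51 ft³) in storage unit 3; 24 ft³ remain.
Put B6 (49 ft³) in storage unit 4; 26 ft³ remain.
Put B7 (13 ft³) in storage unit 4; 13 ft³ remain.
Put B8 (46 ft³) in storage unit 5; 29 ft³ remain.
Put B9 (14 ft³) in storage unit 5; 15 ft³ remain.
Put B10 (11 ft³) in storage unit 3; 13 ft³ remain.
Put B11 (54 ft³) in storage unit 6; 21 ft³ remain.
Put B12 (20 ft³) in storage unit 2; 2 ft³ remain.
Put B13 (9 ft³) in storage unit 6; 12 ft³ remain.
Put B14 (38 ft³) in storage unit 7; 37 ft³ remain.
Put B15 (41 ft³) in storage unit 8; 34 ft³ remain.
Put B16 (55 ft³) in storage unit 9; 20 ft³ remain.
Final storage units: [38,6,16] [53,20] [51,11] [49,13] [46,14] [54,9] [38] [41] [55].

9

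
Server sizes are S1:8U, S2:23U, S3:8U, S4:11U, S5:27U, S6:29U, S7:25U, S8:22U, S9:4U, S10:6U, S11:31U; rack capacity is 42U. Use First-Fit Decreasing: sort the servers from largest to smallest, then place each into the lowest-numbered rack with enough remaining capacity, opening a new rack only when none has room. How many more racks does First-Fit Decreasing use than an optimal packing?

First-Fit Decreasing: [31,11] [29,8,4] [27,8,6] [25] [23] [22] → 6 racks.
6 servers exceed 21U (half the capacity), and no two of those can share a rack, so at least 6 racks are needed.
So 6 is already optimal.

0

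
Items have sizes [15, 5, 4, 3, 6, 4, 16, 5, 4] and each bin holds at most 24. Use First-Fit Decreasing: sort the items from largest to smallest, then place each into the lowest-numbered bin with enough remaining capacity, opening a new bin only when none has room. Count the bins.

Sorted descending: 16, 15, 6, 5, 5, 4, 4, 4, 3.
16 → bin 1 (remaining 8)
15 → bin 2 (remaining 9)
6 → bin 1 (remaining 2)
5 → bin 2 (remaining 4)
5 → bin 3 (remaining 19)
4 → bin 2 (remaining 0)
4 → bin 3 (remaining 15)
4 → bin 3 (remaining 11)
3 → bin 3 (remaining 8)

3 bins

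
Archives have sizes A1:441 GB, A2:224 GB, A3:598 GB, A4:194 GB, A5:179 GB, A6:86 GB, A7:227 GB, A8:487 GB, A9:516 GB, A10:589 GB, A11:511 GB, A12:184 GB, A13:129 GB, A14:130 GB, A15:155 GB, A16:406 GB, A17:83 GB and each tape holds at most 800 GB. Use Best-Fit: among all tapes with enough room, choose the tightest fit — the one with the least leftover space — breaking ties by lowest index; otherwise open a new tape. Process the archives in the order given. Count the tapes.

8

Put A1 (441 GB) in tape 1; 359 GB remain.
Put A2 (224 GB) in tape 1; 135 GB remain.
Put A3 (598 GB) in tape 2; 202 GB remain.
Put A4 (194 GB) in tape 2; 8 GB remain.
Put A5 (179 GB) in tape 3; 621 GB remain.
Put A6 (86 GB) in tape 1; 49 GB remain.
Put A7 (227 GB) in tape 3; 394 GB remain.
Put A8 (487 GB) in tape 4; 313 GB remain.
Put A9 (516 GB) in tape 5; 284 GB remain.
Put A10 (589 GB) in tape 6; 211 GB remain.
Put A11 (511 GB) in tape 7; 289 GB remain.
Put A12 (184 GB) in tape 6; 27 GB remain.
Put A13 (129 GB) in tape 5; 155 GB remain.
Put A14 (130 GB) in tape 5; 25 GB remain.
Put A15 (155 GB) in tape 7; 134 GB remain.
Put A16 (406 GB) in tape 8; 394 GB remain.
Put A17 (83 GB) in tape 7; 51 GB remain.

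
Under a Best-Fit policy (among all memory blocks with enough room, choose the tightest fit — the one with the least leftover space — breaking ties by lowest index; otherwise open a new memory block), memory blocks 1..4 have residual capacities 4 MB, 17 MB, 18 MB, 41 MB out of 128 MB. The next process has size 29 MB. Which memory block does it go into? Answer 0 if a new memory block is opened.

4

Memory blocks with room: memory block 4 (41 MB).
Tightest fit is memory block 4 with 41 MB free.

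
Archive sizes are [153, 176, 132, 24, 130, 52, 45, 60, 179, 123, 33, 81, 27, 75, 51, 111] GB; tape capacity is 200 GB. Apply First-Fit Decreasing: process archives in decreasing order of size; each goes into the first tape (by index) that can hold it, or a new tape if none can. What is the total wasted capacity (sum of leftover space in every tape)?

148

Sorted descending: 179, 176, 153, 132, 130, 123, 111, 81, 75, 60, 52, 51, 45, 33, 27, 24.
Put 179 GB in tape 1; 21 GB remain.
Put 176 GB in tape 2; 24 GB remain.
Put 153 GB in tape 3; 47 GB remain.
Put 132 GB in tape 4; 68 GB remain.
Put 130 GB in tape 5; 70 GB remain.
Put 123 GB in tape 6; 77 GB remain.
Put 111 GB in tape 7; 89 GB remain.
Put 81 GB in tape 7; 8 GB remain.
Put 75 GB in tape 6; 2 GB remain.
Put 60 GB in tape 4; 8 GB remain.
Put 52 GB in tape 5; 18 GB remain.
Put 51 GB in tape 8; 149 GB remain.
Put 45 GB in tape 3; 2 GB remain.
Put 33 GB in tape 8; 116 GB remain.
Put 27 GB in tape 8; 89 GB remain.
Put 24 GB in tape 2; 0 GB remain.
8 tapes × 200 GB = 1600 GB; used 1452 GB; unused 148 GB.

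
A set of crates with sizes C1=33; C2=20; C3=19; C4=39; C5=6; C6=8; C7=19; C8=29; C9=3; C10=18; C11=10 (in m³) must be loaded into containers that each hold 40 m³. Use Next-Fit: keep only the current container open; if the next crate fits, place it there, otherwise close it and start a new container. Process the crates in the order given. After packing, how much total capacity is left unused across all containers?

container 1: place C1 (33 m³), 7 m³ left
container 2: place C2 (20 m³), 20 m³ left
container 2: place C3 (19 m³), 1 m³ left
container 3: place C4 (39 m³), 1 m³ left
container 4: place C5 (6 m³), 34 m³ left
container 4: place C6 (8 m³), 26 m³ left
container 4: place C7 (19 m³), 7 m³ left
container 5: place C8 (29 m³), 11 m³ left
container 5: place C9 (3 m³), 8 m³ left
container 6: place C10 (18 m³), 22 m³ left
container 6: place C11 (10 m³), 12 m³ left
6 containers × 40 m³ = 240 m³; used 204 m³; unused 36 m³.

36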